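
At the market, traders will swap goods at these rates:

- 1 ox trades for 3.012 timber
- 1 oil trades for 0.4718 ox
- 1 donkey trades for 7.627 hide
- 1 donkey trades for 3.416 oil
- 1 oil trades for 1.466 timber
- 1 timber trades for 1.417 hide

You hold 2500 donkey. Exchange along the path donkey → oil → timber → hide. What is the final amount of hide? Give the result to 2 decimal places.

2500 donkey × 3.416 = 8540 oil
8540 oil × 1.466 = 12519.64 timber
12519.64 timber × 1.417 = 17740.32988 hide

17740.33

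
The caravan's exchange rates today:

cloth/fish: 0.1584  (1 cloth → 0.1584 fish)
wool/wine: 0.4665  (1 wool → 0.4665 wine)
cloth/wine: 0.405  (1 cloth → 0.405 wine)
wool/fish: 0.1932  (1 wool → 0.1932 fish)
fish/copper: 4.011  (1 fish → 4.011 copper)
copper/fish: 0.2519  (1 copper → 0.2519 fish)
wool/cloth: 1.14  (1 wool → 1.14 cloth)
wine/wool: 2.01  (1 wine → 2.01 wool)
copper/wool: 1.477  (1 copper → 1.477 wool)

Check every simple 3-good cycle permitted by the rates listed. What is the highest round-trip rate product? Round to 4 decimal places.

fish→copper→wool→fish: 4.011 × 1.477 × 0.1932 = 1.14456
wine→wool→cloth→wine: 2.01 × 1.14 × 0.405 = 0.92802
Maximum is fish→copper→wool→fish at 1.1446; arbitrage exists.

1.1446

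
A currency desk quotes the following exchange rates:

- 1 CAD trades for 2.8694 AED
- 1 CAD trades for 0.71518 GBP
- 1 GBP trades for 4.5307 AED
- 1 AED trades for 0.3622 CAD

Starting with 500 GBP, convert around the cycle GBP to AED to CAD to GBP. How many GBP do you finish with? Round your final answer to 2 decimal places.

500 GBP × 4.5307 = 2265.35 AED
2265.35 AED × 0.3622 = 820.50977 CAD
820.50977 CAD × 0.71518 = 586.8121773086 GBP

586.81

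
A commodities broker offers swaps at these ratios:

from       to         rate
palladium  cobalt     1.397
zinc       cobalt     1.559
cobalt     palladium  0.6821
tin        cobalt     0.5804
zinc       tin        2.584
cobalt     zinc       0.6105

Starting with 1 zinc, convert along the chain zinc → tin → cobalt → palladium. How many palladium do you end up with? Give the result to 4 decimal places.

1 zinc × 2.584 = 2.584 tin
2.584 tin × 0.5804 = 1.4997536 cobalt
1.4997536 cobalt × 0.6821 = 1.02298193056 palladium

1.0230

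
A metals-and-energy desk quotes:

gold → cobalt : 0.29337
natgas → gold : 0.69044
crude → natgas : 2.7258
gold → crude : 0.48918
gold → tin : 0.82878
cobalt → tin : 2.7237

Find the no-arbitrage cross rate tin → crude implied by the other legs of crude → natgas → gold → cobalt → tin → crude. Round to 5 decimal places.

Known legs of the cycle: 2.7258 × 0.69044 × 0.29337 × 2.7237 = 1.503816697776126888
For no arbitrage the full-cycle product must be 1, so the missing rate is 1 / 1.503816697776126888 ≈ 0.6649747.

0.66497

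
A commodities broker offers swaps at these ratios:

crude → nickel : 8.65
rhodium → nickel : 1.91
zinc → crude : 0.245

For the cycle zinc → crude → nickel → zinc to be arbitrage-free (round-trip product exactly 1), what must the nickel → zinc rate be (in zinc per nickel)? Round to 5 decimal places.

Known legs of the cycle: 0.245 × 8.65 = 2.11925
For no arbitrage the full-cycle product must be 1, so the missing rate is 1 / 2.11925 ≈ 0.4718650.

0.47187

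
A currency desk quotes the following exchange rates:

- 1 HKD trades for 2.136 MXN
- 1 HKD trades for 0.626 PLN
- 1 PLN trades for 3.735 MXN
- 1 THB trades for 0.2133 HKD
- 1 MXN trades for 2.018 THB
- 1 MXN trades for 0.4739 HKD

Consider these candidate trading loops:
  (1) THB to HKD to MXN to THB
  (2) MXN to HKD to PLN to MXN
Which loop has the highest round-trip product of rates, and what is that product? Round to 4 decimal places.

(1) 0.2133 × 2.136 × 2.018 = 0.91942
(2) 0.4739 × 0.626 × 3.735 = 1.10803
Highest is cycle (2) at 1.1080 (>1, arbitrage).

1.1080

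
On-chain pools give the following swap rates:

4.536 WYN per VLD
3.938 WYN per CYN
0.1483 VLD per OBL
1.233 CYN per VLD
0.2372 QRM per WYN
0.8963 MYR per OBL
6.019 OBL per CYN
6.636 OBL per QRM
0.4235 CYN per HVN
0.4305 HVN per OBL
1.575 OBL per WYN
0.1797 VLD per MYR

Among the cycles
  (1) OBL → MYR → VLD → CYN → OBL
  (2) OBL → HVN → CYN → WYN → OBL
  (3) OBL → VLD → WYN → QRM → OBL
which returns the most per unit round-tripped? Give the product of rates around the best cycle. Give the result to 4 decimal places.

1.1953

(1) 0.8963 × 0.1797 × 1.233 × 6.019 = 1.19533
(2) 0.4305 × 0.4235 × 3.938 × 1.575 = 1.13079
(3) 0.1483 × 4.536 × 0.2372 × 6.636 = 1.05885
Highest is cycle (1) at 1.1953 (>1, arbitrage).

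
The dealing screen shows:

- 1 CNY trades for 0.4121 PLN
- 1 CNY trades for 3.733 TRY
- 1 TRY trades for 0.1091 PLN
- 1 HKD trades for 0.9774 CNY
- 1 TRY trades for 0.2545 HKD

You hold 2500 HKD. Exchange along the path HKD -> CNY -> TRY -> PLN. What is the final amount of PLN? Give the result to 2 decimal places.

2500 HKD × 0.9774 = 2443.5 CNY
2443.5 CNY × 3.733 = 9121.5855 TRY
9121.5855 TRY × 0.1091 = 995.16497805 PLN

995.16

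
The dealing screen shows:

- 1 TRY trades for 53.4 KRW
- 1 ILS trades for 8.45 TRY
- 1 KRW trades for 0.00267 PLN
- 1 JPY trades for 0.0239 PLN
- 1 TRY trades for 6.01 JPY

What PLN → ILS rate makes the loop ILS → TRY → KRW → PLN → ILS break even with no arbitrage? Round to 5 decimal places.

0.83002

Known legs of the cycle: 8.45 × 53.4 × 0.00267 = 1.2047841
For no arbitrage the full-cycle product must be 1, so the missing rate is 1 / 1.2047841 ≈ 0.8300242.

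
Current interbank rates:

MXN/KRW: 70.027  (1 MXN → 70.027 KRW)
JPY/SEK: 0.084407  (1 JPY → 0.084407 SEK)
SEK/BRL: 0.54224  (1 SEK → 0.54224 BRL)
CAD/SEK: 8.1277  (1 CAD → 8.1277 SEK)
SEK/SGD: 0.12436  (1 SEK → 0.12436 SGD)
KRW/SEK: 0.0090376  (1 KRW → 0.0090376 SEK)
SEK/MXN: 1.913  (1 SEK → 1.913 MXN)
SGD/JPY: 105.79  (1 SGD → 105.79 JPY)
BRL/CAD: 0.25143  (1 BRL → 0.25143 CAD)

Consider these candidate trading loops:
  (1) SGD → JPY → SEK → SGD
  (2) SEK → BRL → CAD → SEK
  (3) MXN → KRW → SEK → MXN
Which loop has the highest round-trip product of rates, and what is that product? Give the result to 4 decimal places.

(1) 105.79 × 0.084407 × 0.12436 = 1.11046
(2) 0.54224 × 0.25143 × 8.1277 = 1.10809
(3) 70.027 × 0.0090376 × 1.913 = 1.21069
Highest is cycle (3) at 1.2107 (>1, arbitrage).

1.2107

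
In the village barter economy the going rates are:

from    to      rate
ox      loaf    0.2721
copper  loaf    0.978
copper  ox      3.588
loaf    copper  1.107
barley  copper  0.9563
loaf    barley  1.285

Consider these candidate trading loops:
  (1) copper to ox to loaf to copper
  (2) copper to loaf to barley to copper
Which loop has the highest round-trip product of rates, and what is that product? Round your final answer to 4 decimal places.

(1) 3.588 × 0.2721 × 1.107 = 1.08076
(2) 0.978 × 1.285 × 0.9563 = 1.20181
Highest is cycle (2) at 1.2018 (>1, arbitrage).

1.2018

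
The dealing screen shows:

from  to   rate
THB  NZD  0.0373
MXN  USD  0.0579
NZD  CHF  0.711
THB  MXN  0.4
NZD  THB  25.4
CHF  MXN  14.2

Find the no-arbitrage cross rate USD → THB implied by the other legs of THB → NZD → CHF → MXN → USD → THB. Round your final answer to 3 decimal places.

45.862

Known legs of the cycle: 0.0373 × 0.711 × 14.2 × 0.0579 = 0.021804460254
For no arbitrage the full-cycle product must be 1, so the missing rate is 1 / 0.021804460254 ≈ 45.86218.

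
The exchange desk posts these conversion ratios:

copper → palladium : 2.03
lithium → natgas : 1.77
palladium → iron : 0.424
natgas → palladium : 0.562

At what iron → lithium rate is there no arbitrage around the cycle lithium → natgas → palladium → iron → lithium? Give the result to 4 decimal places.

2.3710

Known legs of the cycle: 1.77 × 0.562 × 0.424 = 0.42176976
For no arbitrage the full-cycle product must be 1, so the missing rate is 1 / 0.42176976 ≈ 2.370962.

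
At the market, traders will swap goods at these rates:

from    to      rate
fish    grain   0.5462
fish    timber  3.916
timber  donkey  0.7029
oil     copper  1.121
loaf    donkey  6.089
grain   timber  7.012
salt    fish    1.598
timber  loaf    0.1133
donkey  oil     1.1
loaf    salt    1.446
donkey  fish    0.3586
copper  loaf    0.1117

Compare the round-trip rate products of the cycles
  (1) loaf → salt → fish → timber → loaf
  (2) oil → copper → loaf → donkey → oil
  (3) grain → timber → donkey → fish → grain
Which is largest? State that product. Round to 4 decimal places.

1.0252

(1) 1.446 × 1.598 × 3.916 × 0.1133 = 1.02522
(2) 1.121 × 0.1117 × 6.089 × 1.1 = 0.83868
(3) 7.012 × 0.7029 × 0.3586 × 0.5462 = 0.96538
Highest is cycle (1) at 1.0252 (>1, arbitrage).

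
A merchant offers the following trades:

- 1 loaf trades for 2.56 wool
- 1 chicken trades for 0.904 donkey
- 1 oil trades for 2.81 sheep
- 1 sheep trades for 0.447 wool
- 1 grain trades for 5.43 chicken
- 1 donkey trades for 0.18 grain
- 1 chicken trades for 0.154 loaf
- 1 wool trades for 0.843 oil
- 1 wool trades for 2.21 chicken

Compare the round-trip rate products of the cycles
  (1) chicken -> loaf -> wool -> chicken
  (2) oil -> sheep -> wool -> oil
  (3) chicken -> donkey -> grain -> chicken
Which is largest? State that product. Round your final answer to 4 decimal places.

(1) 0.154 × 2.56 × 2.21 = 0.87127
(2) 2.81 × 0.447 × 0.843 = 1.05887
(3) 0.904 × 0.18 × 5.43 = 0.88357
Highest is cycle (2) at 1.0589 (>1, arbitrage).

1.0589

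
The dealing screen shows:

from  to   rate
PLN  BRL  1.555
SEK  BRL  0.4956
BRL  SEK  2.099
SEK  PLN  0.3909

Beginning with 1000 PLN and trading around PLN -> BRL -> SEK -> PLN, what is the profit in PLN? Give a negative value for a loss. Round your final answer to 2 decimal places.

275.88

1000 PLN × 1.555 = 1555 BRL
1555 BRL × 2.099 = 3263.945 SEK
3263.945 SEK × 0.3909 = 1275.8761005 PLN
Net change: 1275.8761005 − 1000 = 275.8761005 PLN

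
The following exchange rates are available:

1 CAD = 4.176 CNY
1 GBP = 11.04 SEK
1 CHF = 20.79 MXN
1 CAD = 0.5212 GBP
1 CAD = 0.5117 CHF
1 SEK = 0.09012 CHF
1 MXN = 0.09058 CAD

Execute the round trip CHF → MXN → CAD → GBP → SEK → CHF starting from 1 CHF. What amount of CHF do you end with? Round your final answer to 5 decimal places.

1 CHF × 20.79 = 20.79 MXN
20.79 MXN × 0.09058 = 1.8831582 CAD
1.8831582 CAD × 0.5212 = 0.98150205384 GBP
0.98150205384 GBP × 11.04 = 10.8357826743936 SEK
10.8357826743936 SEK × 0.09012 = 0.976520734616351232 CHF

0.97652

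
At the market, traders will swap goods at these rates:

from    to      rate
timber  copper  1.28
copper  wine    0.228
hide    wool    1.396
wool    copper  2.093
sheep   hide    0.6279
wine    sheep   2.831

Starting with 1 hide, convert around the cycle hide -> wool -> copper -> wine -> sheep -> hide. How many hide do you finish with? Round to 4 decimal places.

1 hide × 1.396 = 1.396 wool
1.396 wool × 2.093 = 2.921828 copper
2.921828 copper × 0.228 = 0.666176784 wine
0.666176784 wine × 2.831 = 1.885946475504 sheep
1.885946475504 sheep × 0.6279 = 1.1841857919689616 hide

1.1842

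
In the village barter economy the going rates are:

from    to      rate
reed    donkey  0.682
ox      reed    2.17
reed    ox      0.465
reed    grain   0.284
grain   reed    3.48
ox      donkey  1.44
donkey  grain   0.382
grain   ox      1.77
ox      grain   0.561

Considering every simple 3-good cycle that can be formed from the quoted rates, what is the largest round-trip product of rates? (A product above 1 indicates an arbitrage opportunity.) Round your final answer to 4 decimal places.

1.0908

ox→reed→grain→ox: 2.17 × 0.284 × 1.77 = 1.09082
donkey→grain→ox→donkey: 0.382 × 1.77 × 1.44 = 0.97364
ox→grain→reed→ox: 0.561 × 3.48 × 0.465 = 0.90781
donkey→grain→reed→donkey: 0.382 × 3.48 × 0.682 = 0.90662
Maximum is ox→reed→grain→ox at 1.0908; arbitrage exists.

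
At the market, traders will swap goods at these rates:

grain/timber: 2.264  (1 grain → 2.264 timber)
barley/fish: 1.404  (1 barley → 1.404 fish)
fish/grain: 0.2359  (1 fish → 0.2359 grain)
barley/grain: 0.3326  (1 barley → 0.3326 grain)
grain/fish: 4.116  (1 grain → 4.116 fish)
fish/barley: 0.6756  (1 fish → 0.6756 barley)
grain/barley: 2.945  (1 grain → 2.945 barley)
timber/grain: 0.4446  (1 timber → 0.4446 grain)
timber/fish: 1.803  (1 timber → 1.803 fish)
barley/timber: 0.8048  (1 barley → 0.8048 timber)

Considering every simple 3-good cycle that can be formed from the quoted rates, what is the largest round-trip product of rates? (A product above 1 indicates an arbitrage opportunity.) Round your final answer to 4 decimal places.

timber→grain→barley→timber: 0.4446 × 2.945 × 0.8048 = 1.05376
fish→barley→timber→fish: 0.6756 × 0.8048 × 1.803 = 0.98033
fish→grain→barley→fish: 0.2359 × 2.945 × 1.404 = 0.97539
fish→grain→timber→fish: 0.2359 × 2.264 × 1.803 = 0.96294
fish→barley→grain→fish: 0.6756 × 0.3326 × 4.116 = 0.92488
Maximum is timber→grain→barley→timber at 1.0538; arbitrage exists.

1.0538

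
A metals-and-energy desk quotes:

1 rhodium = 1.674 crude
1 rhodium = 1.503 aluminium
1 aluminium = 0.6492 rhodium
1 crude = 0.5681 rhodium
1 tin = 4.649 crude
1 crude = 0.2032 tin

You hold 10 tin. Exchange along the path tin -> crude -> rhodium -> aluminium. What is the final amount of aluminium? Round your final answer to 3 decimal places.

39.696

10 tin × 4.649 = 46.49 crude
46.49 crude × 0.5681 = 26.410969 rhodium
26.410969 rhodium × 1.503 = 39.695686407 aluminium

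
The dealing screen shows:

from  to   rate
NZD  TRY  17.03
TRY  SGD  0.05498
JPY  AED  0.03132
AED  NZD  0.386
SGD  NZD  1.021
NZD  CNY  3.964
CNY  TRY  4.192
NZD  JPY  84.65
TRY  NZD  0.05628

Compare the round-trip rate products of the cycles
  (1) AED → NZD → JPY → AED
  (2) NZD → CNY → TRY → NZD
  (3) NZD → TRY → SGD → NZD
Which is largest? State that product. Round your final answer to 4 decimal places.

1.0234

(1) 0.386 × 84.65 × 0.03132 = 1.02338
(2) 3.964 × 4.192 × 0.05628 = 0.93521
(3) 17.03 × 0.05498 × 1.021 = 0.95597
Highest is cycle (1) at 1.0234 (>1, arbitrage).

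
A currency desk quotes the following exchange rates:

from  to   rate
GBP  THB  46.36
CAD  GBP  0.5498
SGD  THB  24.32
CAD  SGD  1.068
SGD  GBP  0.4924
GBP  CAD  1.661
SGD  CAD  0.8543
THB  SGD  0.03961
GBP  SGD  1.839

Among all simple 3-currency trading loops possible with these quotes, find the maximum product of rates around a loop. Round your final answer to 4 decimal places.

0.9042

GBP→THB→SGD→GBP: 46.36 × 0.03961 × 0.4924 = 0.90420
CAD→SGD→GBP→CAD: 1.068 × 0.4924 × 1.661 = 0.87349
CAD→GBP→SGD→CAD: 0.5498 × 1.839 × 0.8543 = 0.86377
Maximum is GBP→THB→SGD→GBP at 0.9042; no arbitrage — every cycle loses value.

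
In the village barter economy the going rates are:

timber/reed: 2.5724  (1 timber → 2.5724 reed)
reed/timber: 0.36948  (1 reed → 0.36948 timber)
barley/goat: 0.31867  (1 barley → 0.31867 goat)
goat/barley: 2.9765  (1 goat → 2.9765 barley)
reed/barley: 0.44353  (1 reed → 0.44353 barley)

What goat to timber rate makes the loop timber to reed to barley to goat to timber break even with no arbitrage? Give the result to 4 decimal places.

Known legs of the cycle: 2.5724 × 0.44353 × 0.31867 = 0.36358225739924
For no arbitrage the full-cycle product must be 1, so the missing rate is 1 / 0.36358225739924 ≈ 2.750409.

2.7504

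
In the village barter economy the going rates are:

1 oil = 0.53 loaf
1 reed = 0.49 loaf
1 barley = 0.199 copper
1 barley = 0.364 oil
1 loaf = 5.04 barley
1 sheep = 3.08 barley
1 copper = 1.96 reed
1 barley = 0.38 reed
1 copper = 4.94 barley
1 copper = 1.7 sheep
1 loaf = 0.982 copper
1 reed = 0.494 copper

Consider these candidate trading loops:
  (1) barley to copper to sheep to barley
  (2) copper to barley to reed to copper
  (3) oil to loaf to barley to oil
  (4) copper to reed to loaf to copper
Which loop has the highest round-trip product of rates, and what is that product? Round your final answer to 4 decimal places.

(1) 0.199 × 1.7 × 3.08 = 1.04196
(2) 4.94 × 0.38 × 0.494 = 0.92734
(3) 0.53 × 5.04 × 0.364 = 0.97232
(4) 1.96 × 0.49 × 0.982 = 0.94311
Highest is cycle (1) at 1.0420 (>1, arbitrage).

1.0420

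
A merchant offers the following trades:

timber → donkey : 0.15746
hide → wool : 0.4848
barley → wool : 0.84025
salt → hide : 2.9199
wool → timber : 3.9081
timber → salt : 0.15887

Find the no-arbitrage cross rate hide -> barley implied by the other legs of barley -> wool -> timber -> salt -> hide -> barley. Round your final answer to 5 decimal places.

Known legs of the cycle: 0.84025 × 3.9081 × 0.15887 × 2.9199 = 1.523295161580765825
For no arbitrage the full-cycle product must be 1, so the missing rate is 1 / 1.523295161580765825 ≈ 0.6564716.

0.65647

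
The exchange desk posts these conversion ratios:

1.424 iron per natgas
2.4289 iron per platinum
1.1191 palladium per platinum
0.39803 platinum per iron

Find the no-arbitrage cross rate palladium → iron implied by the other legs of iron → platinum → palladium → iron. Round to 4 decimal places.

Known legs of the cycle: 0.39803 × 1.1191 = 0.445435373
For no arbitrage the full-cycle product must be 1, so the missing rate is 1 / 0.445435373 ≈ 2.244995.

2.2450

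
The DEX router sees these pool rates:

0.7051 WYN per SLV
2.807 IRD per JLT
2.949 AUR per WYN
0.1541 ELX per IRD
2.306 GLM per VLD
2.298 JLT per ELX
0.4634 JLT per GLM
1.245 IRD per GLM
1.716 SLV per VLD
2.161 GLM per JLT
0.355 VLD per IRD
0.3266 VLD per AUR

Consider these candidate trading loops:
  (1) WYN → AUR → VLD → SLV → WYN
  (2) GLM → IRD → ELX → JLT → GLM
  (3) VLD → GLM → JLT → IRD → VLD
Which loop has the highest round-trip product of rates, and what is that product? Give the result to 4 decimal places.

(1) 2.949 × 0.3266 × 1.716 × 0.7051 = 1.16536
(2) 1.245 × 0.1541 × 2.298 × 2.161 = 0.95275
(3) 2.306 × 0.4634 × 2.807 × 0.355 = 1.06484
Highest is cycle (1) at 1.1654 (>1, arbitrage).

1.1654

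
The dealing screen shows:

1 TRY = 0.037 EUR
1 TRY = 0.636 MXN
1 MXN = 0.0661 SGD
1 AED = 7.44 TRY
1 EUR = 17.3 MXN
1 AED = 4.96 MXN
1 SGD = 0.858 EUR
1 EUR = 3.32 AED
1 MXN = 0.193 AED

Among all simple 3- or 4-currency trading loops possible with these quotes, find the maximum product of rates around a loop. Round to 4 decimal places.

0.9811

EUR→MXN→SGD→EUR: 17.3 × 0.0661 × 0.858 = 0.98115
AED→MXN→SGD→EUR→AED: 4.96 × 0.0661 × 0.858 × 3.32 = 0.93392
TRY→EUR→MXN→AED→TRY: 0.037 × 17.3 × 0.193 × 7.44 = 0.91913
TRY→EUR→AED→TRY: 0.037 × 3.32 × 7.44 = 0.91393
TRY→MXN→AED→TRY: 0.636 × 0.193 × 7.44 = 0.91325
Maximum is EUR→MXN→SGD→EUR at 0.9811; no arbitrage — every cycle loses value.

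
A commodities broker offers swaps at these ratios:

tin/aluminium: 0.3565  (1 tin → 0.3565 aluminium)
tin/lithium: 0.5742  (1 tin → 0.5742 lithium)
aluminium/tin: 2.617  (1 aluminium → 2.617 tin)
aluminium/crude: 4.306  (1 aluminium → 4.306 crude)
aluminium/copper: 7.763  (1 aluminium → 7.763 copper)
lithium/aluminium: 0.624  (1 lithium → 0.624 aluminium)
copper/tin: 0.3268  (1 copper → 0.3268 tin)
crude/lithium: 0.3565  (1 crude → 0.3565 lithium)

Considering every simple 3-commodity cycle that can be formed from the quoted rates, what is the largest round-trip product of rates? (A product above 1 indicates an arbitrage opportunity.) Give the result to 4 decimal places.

aluminium→crude→lithium→aluminium: 4.306 × 0.3565 × 0.624 = 0.95790
aluminium→tin→lithium→aluminium: 2.617 × 0.5742 × 0.624 = 0.93767
aluminium→copper→tin→aluminium: 7.763 × 0.3268 × 0.3565 = 0.90442
Maximum is aluminium→crude→lithium→aluminium at 0.9579; no arbitrage — every cycle loses value.

0.9579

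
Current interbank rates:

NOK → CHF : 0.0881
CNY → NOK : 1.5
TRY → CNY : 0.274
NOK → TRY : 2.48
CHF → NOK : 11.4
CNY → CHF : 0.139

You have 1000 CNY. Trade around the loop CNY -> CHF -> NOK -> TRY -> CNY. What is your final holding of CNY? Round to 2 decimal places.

1076.77

1000 CNY × 0.139 = 139 CHF
139 CHF × 11.4 = 1584.6 NOK
1584.6 NOK × 2.48 = 3929.808 TRY
3929.808 TRY × 0.274 = 1076.767392 CNY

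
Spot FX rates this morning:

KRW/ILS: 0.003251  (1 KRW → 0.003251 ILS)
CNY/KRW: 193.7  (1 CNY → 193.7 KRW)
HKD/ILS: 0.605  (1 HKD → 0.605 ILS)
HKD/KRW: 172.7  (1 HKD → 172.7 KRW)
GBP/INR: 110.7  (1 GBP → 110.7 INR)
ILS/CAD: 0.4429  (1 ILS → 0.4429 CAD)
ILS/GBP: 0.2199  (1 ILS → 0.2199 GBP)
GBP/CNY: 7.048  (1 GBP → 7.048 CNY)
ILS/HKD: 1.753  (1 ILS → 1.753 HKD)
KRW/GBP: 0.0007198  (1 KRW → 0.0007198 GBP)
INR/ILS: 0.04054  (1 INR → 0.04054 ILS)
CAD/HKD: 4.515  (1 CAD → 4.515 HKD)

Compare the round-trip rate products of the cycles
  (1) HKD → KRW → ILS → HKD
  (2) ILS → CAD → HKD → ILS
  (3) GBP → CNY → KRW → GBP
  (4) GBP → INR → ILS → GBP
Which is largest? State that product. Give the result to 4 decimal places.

1.2098

(1) 172.7 × 0.003251 × 1.753 = 0.98422
(2) 0.4429 × 4.515 × 0.605 = 1.20981
(3) 7.048 × 193.7 × 0.0007198 = 0.98267
(4) 110.7 × 0.04054 × 0.2199 = 0.98686
Highest is cycle (2) at 1.2098 (>1, arbitrage).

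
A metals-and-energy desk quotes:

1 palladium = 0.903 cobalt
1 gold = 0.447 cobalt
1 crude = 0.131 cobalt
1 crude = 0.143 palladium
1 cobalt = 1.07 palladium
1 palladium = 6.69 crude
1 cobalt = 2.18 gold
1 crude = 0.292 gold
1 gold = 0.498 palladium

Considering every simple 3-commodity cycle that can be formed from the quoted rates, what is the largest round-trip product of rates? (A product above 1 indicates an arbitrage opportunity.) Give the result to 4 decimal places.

0.9803

cobalt→gold→palladium→cobalt: 2.18 × 0.498 × 0.903 = 0.98033
gold→palladium→crude→gold: 0.498 × 6.69 × 0.292 = 0.97283
cobalt→palladium→crude→cobalt: 1.07 × 6.69 × 0.131 = 0.93774
Maximum is cobalt→gold→palladium→cobalt at 0.9803; no arbitrage — every cycle loses value.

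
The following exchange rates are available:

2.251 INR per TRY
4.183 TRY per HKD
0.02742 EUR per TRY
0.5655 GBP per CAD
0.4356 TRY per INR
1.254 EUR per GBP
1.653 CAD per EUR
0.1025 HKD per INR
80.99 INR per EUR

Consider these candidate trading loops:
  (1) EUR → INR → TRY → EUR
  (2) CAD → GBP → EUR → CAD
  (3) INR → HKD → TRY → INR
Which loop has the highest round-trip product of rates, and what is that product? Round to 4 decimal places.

(1) 80.99 × 0.4356 × 0.02742 = 0.96736
(2) 0.5655 × 1.254 × 1.653 = 1.17220
(3) 0.1025 × 4.183 × 2.251 = 0.96513
Highest is cycle (2) at 1.1722 (>1, arbitrage).

1.1722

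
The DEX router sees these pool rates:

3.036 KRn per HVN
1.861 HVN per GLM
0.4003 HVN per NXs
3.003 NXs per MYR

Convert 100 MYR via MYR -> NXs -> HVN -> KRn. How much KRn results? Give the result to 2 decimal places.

364.96

100 MYR × 3.003 = 300.3 NXs
300.3 NXs × 0.4003 = 120.21009 HVN
120.21009 HVN × 3.036 = 364.95783324 KRn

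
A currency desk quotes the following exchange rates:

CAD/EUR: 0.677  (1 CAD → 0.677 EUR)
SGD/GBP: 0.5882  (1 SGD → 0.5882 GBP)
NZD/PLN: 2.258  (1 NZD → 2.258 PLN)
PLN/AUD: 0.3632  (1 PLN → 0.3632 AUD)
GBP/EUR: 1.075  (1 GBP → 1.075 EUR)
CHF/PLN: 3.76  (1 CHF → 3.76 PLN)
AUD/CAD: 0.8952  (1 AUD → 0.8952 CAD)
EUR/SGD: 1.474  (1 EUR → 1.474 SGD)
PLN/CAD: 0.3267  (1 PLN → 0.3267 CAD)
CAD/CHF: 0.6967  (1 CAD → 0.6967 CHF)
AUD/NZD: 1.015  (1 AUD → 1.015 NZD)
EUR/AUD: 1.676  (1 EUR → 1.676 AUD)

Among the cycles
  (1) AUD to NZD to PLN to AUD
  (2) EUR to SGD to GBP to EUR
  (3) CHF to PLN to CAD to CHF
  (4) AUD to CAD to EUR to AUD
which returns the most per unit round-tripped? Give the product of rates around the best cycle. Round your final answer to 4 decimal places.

(1) 1.015 × 2.258 × 0.3632 = 0.83241
(2) 1.474 × 0.5882 × 1.075 = 0.93203
(3) 3.76 × 0.3267 × 0.6967 = 0.85582
(4) 0.8952 × 0.677 × 1.676 = 1.01574
Highest is cycle (4) at 1.0157 (>1, arbitrage).

1.0157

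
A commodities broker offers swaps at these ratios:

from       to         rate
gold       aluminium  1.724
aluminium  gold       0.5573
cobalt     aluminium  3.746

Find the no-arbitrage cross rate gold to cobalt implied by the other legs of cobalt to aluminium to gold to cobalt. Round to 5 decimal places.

Known legs of the cycle: 3.746 × 0.5573 = 2.0876458
For no arbitrage the full-cycle product must be 1, so the missing rate is 1 / 2.0876458 ≈ 0.4790085.

0.47901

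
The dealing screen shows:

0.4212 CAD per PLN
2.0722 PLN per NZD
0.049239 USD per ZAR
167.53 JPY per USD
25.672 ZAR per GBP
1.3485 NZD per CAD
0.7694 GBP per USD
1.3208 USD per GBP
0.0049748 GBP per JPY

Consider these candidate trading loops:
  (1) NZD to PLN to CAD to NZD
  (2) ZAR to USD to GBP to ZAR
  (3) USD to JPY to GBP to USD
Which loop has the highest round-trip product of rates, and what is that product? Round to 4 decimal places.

1.1770

(1) 2.0722 × 0.4212 × 1.3485 = 1.17699
(2) 0.049239 × 0.7694 × 25.672 = 0.97257
(3) 167.53 × 0.0049748 × 1.3208 = 1.10079
Highest is cycle (1) at 1.1770 (>1, arbitrage).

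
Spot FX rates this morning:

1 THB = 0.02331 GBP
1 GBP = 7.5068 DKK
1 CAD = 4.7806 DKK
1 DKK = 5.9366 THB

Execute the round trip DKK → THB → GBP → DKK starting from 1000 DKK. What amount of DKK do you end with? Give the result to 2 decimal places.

1000 DKK × 5.9366 = 5936.6 THB
5936.6 THB × 0.02331 = 138.382146 GBP
138.382146 GBP × 7.5068 = 1038.8070935928 DKK

1038.81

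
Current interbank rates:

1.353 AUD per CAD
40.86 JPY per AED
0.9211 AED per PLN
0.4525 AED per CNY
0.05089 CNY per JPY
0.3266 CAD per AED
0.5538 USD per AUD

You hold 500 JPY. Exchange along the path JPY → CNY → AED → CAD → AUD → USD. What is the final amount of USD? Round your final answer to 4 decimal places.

2.8177

500 JPY × 0.05089 = 25.445 CNY
25.445 CNY × 0.4525 = 11.5138625 AED
11.5138625 AED × 0.3266 = 3.7604274925 CAD
3.7604274925 CAD × 1.353 = 5.0878583973525 AUD
5.0878583973525 AUD × 0.5538 = 2.8176559804538145 USD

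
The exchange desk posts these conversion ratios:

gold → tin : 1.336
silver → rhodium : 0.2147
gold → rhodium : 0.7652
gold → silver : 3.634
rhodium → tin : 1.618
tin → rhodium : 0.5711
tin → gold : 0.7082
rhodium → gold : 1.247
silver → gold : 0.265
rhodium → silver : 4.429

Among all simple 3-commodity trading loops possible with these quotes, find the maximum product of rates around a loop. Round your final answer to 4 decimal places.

gold→silver→rhodium→gold: 3.634 × 0.2147 × 1.247 = 0.97293
gold→tin→rhodium→gold: 1.336 × 0.5711 × 1.247 = 0.95145
gold→rhodium→silver→gold: 0.7652 × 4.429 × 0.265 = 0.89810
gold→rhodium→tin→gold: 0.7652 × 1.618 × 0.7082 = 0.87682
Maximum is gold→silver→rhodium→gold at 0.9729; no arbitrage — every cycle loses value.

0.9729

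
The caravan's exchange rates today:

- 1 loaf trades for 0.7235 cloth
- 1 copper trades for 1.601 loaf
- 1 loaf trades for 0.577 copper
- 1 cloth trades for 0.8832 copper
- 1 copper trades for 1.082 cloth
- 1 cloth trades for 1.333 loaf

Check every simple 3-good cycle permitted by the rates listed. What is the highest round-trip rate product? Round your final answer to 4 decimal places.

cloth→copper→loaf→cloth: 0.8832 × 1.601 × 0.7235 = 1.02303
cloth→loaf→copper→cloth: 1.333 × 0.577 × 1.082 = 0.83221
Maximum is cloth→copper→loaf→cloth at 1.0230; arbitrage exists.

1.0230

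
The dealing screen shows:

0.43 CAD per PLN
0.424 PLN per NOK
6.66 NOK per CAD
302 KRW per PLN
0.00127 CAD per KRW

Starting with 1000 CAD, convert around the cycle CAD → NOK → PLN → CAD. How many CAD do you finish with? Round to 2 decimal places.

1214.25

1000 CAD × 6.66 = 6660 NOK
6660 NOK × 0.424 = 2823.84 PLN
2823.84 PLN × 0.43 = 1214.2512 CAD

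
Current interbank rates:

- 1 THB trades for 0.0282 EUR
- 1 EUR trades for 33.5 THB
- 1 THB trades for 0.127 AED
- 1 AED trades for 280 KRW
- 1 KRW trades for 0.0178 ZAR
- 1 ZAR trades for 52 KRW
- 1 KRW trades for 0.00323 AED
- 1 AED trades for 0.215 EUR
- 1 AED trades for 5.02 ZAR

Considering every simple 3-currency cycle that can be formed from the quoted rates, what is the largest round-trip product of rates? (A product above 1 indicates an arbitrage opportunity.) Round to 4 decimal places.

0.9147

EUR→THB→AED→EUR: 33.5 × 0.127 × 0.215 = 0.91472
ZAR→KRW→AED→ZAR: 52 × 0.00323 × 5.02 = 0.84316
Maximum is EUR→THB→AED→EUR at 0.9147; no arbitrage — every cycle loses value.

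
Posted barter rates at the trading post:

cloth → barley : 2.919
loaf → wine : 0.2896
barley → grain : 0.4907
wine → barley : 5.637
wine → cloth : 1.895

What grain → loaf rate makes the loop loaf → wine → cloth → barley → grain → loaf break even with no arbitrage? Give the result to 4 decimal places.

Known legs of the cycle: 0.2896 × 1.895 × 2.919 × 0.4907 = 0.7860640322136
For no arbitrage the full-cycle product must be 1, so the missing rate is 1 / 0.7860640322136 ≈ 1.272161.

1.2722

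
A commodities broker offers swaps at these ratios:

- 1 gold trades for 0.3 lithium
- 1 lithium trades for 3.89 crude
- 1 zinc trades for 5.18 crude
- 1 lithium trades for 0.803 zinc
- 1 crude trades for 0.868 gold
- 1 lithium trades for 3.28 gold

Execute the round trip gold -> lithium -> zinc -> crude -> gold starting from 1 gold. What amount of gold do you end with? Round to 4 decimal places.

1.0831

1 gold × 0.3 = 0.3 lithium
0.3 lithium × 0.803 = 0.2409 zinc
0.2409 zinc × 5.18 = 1.247862 crude
1.247862 crude × 0.868 = 1.083144216 gold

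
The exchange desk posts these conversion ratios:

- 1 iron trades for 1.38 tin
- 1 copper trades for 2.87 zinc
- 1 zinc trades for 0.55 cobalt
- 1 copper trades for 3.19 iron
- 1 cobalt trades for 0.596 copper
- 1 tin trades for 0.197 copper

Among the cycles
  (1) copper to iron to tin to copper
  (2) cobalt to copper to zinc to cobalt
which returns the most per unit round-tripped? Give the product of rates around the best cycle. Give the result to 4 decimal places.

(1) 3.19 × 1.38 × 0.197 = 0.86723
(2) 0.596 × 2.87 × 0.55 = 0.94079
Highest is cycle (2) at 0.9408 (≤1, no arbitrage).

0.9408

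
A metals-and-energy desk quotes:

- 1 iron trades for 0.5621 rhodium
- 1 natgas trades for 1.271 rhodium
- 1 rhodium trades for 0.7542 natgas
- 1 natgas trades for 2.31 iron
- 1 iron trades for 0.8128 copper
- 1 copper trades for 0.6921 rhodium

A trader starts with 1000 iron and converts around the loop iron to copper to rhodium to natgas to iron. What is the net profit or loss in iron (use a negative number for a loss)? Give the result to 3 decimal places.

1000 iron × 0.8128 = 812.8 copper
812.8 copper × 0.6921 = 562.53888 rhodium
562.53888 rhodium × 0.7542 = 424.266823296 natgas
424.266823296 natgas × 2.31 = 980.05636181376 iron
Net change: 980.05636181376 − 1000 = -19.94363818624 iron

-19.944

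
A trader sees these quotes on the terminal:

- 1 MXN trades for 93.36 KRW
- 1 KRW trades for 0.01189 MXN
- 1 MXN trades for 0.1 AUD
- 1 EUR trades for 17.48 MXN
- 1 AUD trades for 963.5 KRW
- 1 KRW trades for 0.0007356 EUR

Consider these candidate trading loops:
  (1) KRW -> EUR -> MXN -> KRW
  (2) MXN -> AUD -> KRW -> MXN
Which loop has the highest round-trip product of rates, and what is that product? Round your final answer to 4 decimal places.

(1) 0.0007356 × 17.48 × 93.36 = 1.20045
(2) 0.1 × 963.5 × 0.01189 = 1.14560
Highest is cycle (1) at 1.2004 (>1, arbitrage).

1.2004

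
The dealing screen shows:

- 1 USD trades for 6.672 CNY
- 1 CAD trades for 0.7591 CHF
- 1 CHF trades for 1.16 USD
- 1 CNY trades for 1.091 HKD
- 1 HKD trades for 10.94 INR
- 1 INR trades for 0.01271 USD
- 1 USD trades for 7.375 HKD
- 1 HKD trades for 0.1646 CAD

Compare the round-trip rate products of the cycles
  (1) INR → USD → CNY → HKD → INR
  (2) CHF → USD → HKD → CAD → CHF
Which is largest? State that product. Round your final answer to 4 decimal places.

(1) 0.01271 × 6.672 × 1.091 × 10.94 = 1.01215
(2) 1.16 × 7.375 × 0.1646 × 0.7591 = 1.06893
Highest is cycle (2) at 1.0689 (>1, arbitrage).

1.0689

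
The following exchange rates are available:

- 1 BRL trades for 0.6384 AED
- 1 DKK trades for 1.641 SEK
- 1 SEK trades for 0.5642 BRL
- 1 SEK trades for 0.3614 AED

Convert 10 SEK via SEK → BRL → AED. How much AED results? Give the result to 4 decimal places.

3.6019

10 SEK × 0.5642 = 5.642 BRL
5.642 BRL × 0.6384 = 3.6018528 AED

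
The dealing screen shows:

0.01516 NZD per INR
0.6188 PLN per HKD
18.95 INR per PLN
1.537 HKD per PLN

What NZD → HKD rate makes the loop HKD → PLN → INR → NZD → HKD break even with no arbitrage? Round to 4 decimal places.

5.6252

Known legs of the cycle: 0.6188 × 18.95 × 0.01516 = 0.1777701016
For no arbitrage the full-cycle product must be 1, so the missing rate is 1 / 0.1777701016 ≈ 5.625243.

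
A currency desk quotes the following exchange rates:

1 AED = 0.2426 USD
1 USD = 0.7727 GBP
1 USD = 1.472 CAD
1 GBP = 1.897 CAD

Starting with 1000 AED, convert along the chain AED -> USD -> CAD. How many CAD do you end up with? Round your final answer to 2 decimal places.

357.11

1000 AED × 0.2426 = 242.6 USD
242.6 USD × 1.472 = 357.1072 CAD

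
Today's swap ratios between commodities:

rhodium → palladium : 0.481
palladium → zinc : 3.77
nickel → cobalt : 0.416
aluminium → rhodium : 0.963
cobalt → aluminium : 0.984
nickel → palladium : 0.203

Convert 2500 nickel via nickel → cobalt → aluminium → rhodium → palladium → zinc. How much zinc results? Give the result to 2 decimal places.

2500 nickel × 0.416 = 1040 cobalt
1040 cobalt × 0.984 = 1023.36 aluminium
1023.36 aluminium × 0.963 = 985.49568 rhodium
985.49568 rhodium × 0.481 = 474.02342208 palladium
474.02342208 palladium × 3.77 = 1787.0683012416 zinc

1787.07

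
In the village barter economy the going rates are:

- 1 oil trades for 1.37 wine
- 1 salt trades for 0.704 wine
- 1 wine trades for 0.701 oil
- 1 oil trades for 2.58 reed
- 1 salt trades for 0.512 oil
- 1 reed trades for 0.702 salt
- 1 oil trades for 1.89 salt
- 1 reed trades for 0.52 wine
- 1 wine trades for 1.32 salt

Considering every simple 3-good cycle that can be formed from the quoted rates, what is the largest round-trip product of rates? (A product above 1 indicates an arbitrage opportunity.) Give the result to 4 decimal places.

0.9405

wine→oil→reed→wine: 0.701 × 2.58 × 0.52 = 0.94046
wine→oil→salt→wine: 0.701 × 1.89 × 0.704 = 0.93272
reed→salt→oil→reed: 0.702 × 0.512 × 2.58 = 0.92731
wine→salt→oil→wine: 1.32 × 0.512 × 1.37 = 0.92590
Maximum is wine→oil→reed→wine at 0.9405; no arbitrage — every cycle loses value.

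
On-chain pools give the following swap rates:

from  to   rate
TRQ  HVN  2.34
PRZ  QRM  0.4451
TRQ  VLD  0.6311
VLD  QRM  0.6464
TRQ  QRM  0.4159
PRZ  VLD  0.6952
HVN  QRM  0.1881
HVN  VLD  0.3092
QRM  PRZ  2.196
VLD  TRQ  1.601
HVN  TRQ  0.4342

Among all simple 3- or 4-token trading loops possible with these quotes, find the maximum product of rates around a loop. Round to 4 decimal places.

HVN→VLD→TRQ→HVN: 0.3092 × 1.601 × 2.34 = 1.15837
PRZ→VLD→TRQ→QRM→PRZ: 0.6952 × 1.601 × 0.4159 × 2.196 = 1.01654
PRZ→VLD→QRM→PRZ: 0.6952 × 0.6464 × 2.196 = 0.98683
Maximum is HVN→VLD→TRQ→HVN at 1.1584; arbitrage exists.

1.1584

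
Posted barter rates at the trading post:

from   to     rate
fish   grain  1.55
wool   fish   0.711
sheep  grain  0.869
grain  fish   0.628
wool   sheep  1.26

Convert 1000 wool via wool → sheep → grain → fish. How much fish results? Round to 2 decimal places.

687.62

1000 wool × 1.26 = 1260 sheep
1260 sheep × 0.869 = 1094.94 grain
1094.94 grain × 0.628 = 687.62232 fish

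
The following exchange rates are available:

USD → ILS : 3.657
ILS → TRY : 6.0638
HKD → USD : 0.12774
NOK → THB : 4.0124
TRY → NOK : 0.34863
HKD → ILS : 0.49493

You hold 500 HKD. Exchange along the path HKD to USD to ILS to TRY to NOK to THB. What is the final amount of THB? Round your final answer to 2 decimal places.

1981.23

500 HKD × 0.12774 = 63.87 USD
63.87 USD × 3.657 = 233.57259 ILS
233.57259 ILS × 6.0638 = 1416.337471242 TRY
1416.337471242 TRY × 0.34863 = 493.77773259909846 NOK
493.77773259909846 NOK × 4.0124 = 1981.233774280622660904 THB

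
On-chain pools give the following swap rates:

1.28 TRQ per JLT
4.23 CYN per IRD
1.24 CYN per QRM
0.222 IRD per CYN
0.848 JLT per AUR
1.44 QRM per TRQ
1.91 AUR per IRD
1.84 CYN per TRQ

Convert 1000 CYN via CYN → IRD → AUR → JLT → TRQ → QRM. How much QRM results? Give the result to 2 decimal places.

662.76

1000 CYN × 0.222 = 222 IRD
222 IRD × 1.91 = 424.02 AUR
424.02 AUR × 0.848 = 359.56896 JLT
359.56896 JLT × 1.28 = 460.2482688 TRQ
460.2482688 TRQ × 1.44 = 662.757507072 QRM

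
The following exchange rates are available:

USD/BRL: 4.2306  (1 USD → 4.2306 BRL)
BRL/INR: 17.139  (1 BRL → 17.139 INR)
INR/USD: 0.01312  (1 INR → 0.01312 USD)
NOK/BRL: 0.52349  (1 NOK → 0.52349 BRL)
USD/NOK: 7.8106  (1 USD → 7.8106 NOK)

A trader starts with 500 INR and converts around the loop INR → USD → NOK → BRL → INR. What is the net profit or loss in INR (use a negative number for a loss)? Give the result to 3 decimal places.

-40.292

500 INR × 0.01312 = 6.56 USD
6.56 USD × 7.8106 = 51.237536 NOK
51.237536 NOK × 0.52349 = 26.82233772064 BRL
26.82233772064 BRL × 17.139 = 459.70804619404896 INR
Net change: 459.70804619404896 − 500 = -40.29195380595104 INR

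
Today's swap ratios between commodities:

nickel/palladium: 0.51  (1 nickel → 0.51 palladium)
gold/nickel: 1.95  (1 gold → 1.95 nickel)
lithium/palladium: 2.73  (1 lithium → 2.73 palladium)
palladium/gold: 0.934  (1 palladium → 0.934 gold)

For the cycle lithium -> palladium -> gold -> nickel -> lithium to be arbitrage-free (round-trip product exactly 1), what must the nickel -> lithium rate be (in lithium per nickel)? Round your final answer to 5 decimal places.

0.20112

Known legs of the cycle: 2.73 × 0.934 × 1.95 = 4.972149
For no arbitrage the full-cycle product must be 1, so the missing rate is 1 / 4.972149 ≈ 0.2011203.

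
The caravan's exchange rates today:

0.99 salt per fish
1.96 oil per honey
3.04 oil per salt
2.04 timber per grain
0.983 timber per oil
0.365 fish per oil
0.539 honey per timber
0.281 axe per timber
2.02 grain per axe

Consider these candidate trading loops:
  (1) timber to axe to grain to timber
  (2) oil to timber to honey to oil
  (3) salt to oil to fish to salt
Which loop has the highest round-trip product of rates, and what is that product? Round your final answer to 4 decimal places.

1.1579

(1) 0.281 × 2.02 × 2.04 = 1.15794
(2) 0.983 × 0.539 × 1.96 = 1.03848
(3) 3.04 × 0.365 × 0.99 = 1.09850
Highest is cycle (1) at 1.1579 (>1, arbitrage).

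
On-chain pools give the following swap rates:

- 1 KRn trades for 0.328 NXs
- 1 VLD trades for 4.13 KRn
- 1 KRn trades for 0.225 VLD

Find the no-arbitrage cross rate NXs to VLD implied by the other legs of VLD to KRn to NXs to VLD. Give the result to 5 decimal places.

Known legs of the cycle: 4.13 × 0.328 = 1.35464
For no arbitrage the full-cycle product must be 1, so the missing rate is 1 / 1.35464 ≈ 0.7382035.

0.73820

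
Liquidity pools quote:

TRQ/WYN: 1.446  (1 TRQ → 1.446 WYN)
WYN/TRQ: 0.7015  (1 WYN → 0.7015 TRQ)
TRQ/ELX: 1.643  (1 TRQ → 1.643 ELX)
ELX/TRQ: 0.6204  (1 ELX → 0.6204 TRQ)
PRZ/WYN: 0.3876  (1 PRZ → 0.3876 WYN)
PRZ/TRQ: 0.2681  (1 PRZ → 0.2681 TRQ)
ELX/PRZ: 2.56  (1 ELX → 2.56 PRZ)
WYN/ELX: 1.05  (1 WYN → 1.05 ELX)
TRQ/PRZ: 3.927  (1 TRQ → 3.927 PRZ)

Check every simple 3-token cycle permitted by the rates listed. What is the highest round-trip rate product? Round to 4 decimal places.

PRZ→TRQ→ELX→PRZ: 0.2681 × 1.643 × 2.56 = 1.12765
PRZ→WYN→TRQ→PRZ: 0.3876 × 0.7015 × 3.927 = 1.06776
PRZ→WYN→ELX→PRZ: 0.3876 × 1.05 × 2.56 = 1.04187
TRQ→WYN→ELX→TRQ: 1.446 × 1.05 × 0.6204 = 0.94195
Maximum is PRZ→TRQ→ELX→PRZ at 1.1277; arbitrage exists.

1.1277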